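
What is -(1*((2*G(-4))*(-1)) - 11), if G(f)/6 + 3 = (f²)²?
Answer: 3047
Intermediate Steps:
G(f) = -18 + 6*f⁴ (G(f) = -18 + 6*(f²)² = -18 + 6*f⁴)
-(1*((2*G(-4))*(-1)) - 11) = -(1*((2*(-18 + 6*(-4)⁴))*(-1)) - 11) = -(1*((2*(-18 + 6*256))*(-1)) - 11) = -(1*((2*(-18 + 1536))*(-1)) - 11) = -(1*((2*1518)*(-1)) - 11) = -(1*(3036*(-1)) - 11) = -(1*(-3036) - 11) = -(-3036 - 11) = -1*(-3047) = 3047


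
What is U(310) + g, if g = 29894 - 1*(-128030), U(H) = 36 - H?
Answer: 157650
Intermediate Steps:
g = 157924 (g = 29894 + 128030 = 157924)
U(310) + g = (36 - 1*310) + 157924 = (36 - 310) + 157924 = -274 + 157924 = 157650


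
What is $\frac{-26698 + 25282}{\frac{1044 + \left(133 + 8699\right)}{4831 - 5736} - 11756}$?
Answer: $\frac{160185}{1331132} \approx 0.12034$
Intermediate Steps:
$\frac{-26698 + 25282}{\frac{1044 + \left(133 + 8699\right)}{4831 - 5736} - 11756} = - \frac{1416}{\frac{1044 + 8832}{-905} - 11756} = - \frac{1416}{9876 \left(- \frac{1}{905}\right) - 11756} = - \frac{1416}{- \frac{9876}{905} - 11756} = - \frac{1416}{- \frac{10649056}{905}} = \left(-1416\right) \left(- \frac{905}{10649056}\right) = \frac{160185}{1331132}$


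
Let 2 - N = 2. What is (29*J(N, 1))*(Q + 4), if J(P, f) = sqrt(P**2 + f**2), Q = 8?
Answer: 348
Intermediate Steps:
N = 0 (N = 2 - 1*2 = 2 - 2 = 0)
(29*J(N, 1))*(Q + 4) = (29*sqrt(0**2 + 1**2))*(8 + 4) = (29*sqrt(0 + 1))*12 = (29*sqrt(1))*12 = (29*1)*12 = 29*12 = 348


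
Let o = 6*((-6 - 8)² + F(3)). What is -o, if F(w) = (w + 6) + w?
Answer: -1248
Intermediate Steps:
F(w) = 6 + 2*w (F(w) = (6 + w) + w = 6 + 2*w)
o = 1248 (o = 6*((-6 - 8)² + (6 + 2*3)) = 6*((-14)² + (6 + 6)) = 6*(196 + 12) = 6*208 = 1248)
-o = -1*1248 = -1248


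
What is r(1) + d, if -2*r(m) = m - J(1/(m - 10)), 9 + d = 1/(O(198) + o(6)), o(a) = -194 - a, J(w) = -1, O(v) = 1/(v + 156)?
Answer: -708344/70799 ≈ -10.005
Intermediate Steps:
O(v) = 1/(156 + v)
d = -637545/70799 (d = -9 + 1/(1/(156 + 198) + (-194 - 1*6)) = -9 + 1/(1/354 + (-194 - 6)) = -9 + 1/(1/354 - 200) = -9 + 1/(-70799/354) = -9 - 354/70799 = -637545/70799 ≈ -9.0050)
r(m) = -½ - m/2 (r(m) = -(m - 1*(-1))/2 = -(m + 1)/2 = -(1 + m)/2 = -½ - m/2)
r(1) + d = (-½ - ½*1) - 637545/70799 = (-½ - ½) - 637545/70799 = -1 - 637545/70799 = -708344/70799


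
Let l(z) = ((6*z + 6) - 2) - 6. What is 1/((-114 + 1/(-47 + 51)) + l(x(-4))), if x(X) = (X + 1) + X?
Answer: -4/631 ≈ -0.0063391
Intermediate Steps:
x(X) = 1 + 2*X (x(X) = (1 + X) + X = 1 + 2*X)
l(z) = -2 + 6*z (l(z) = ((6 + 6*z) - 2) - 6 = (4 + 6*z) - 6 = -2 + 6*z)
1/((-114 + 1/(-47 + 51)) + l(x(-4))) = 1/((-114 + 1/(-47 + 51)) + (-2 + 6*(1 + 2*(-4)))) = 1/((-114 + 1/4) + (-2 + 6*(1 - 8))) = 1/((-114 + 1/4) + (-2 + 6*(-7))) = 1/(-455/4 + (-2 - 42)) = 1/(-455/4 - 44) = 1/(-631/4) = -4/631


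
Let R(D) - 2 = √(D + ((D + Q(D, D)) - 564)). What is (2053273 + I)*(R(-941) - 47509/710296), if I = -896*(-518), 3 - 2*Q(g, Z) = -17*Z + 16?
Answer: 3456600517283/710296 + 2517401*I*√10451 ≈ 4.8664e+6 + 2.5735e+8*I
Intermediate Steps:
Q(g, Z) = -13/2 + 17*Z/2 (Q(g, Z) = 3/2 - (-17*Z + 16)/2 = 3/2 - (16 - 17*Z)/2 = 3/2 + (-8 + 17*Z/2) = -13/2 + 17*Z/2)
R(D) = 2 + √(-1141/2 + 21*D/2) (R(D) = 2 + √(D + ((D + (-13/2 + 17*D/2)) - 564)) = 2 + √(D + ((-13/2 + 19*D/2) - 564)) = 2 + √(D + (-1141/2 + 19*D/2)) = 2 + √(-1141/2 + 21*D/2))
I = 464128
(2053273 + I)*(R(-941) - 47509/710296) = (2053273 + 464128)*((2 + √(-2282 + 42*(-941))/2) - 47509/710296) = 2517401*((2 + √(-2282 - 39522)/2) - 47509*1/710296) = 2517401*((2 + √(-41804)/2) - 47509/710296) = 2517401*((2 + (2*I*√10451)/2) - 47509/710296) = 2517401*((2 + I*√10451) - 47509/710296) = 2517401*(1373083/710296 + I*√10451) = 3456600517283/710296 + 2517401*I*√10451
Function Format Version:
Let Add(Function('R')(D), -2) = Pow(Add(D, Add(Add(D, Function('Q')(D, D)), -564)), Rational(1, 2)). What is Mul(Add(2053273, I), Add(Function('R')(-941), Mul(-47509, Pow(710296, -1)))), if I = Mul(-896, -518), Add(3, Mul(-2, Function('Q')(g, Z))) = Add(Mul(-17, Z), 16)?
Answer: Add(Rational(3456600517283, 710296), Mul(2517401, I, Pow(10451, Rational(1, 2)))) ≈ Add(4.8664e+6, Mul(2.5735e+8, I))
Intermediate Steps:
Function('Q')(g, Z) = Add(Rational(-13, 2), Mul(Rational(17, 2), Z)) (Function('Q')(g, Z) = Add(Rational(3, 2), Mul(Rational(-1, 2), Add(Mul(-17, Z), 16))) = Add(Rational(3, 2), Mul(Rational(-1, 2), Add(16, Mul(-17, Z)))) = Add(Rational(3, 2), Add(-8, Mul(Rational(17, 2), Z))) = Add(Rational(-13, 2), Mul(Rational(17, 2), Z)))
Function('R')(D) = Add(2, Pow(Add(Rational(-1141, 2), Mul(Rational(21, 2), D)), Rational(1, 2))) (Function('R')(D) = Add(2, Pow(Add(D, Add(Add(D, Add(Rational(-13, 2), Mul(Rational(17, 2), D))), -564)), Rational(1, 2))) = Add(2, Pow(Add(D, Add(Add(Rational(-13, 2), Mul(Rational(19, 2), D)), -564)), Rational(1, 2))) = Add(2, Pow(Add(D, Add(Rational(-1141, 2), Mul(Rational(19, 2), D))), Rational(1, 2))) = Add(2, Pow(Add(Rational(-1141, 2), Mul(Rational(21, 2), D)), Rational(1, 2))))
I = 464128
Mul(Add(2053273, I), Add(Function('R')(-941), Mul(-47509, Pow(710296, -1)))) = Mul(Add(2053273, 464128), Add(Add(2, Mul(Rational(1, 2), Pow(Add(-2282, Mul(42, -941)), Rational(1, 2)))), Mul(-47509, Pow(710296, -1)))) = Mul(2517401, Add(Add(2, Mul(Rational(1, 2), Pow(Add(-2282, -39522), Rational(1, 2)))), Mul(-47509, Rational(1, 710296)))) = Mul(2517401, Add(Add(2, Mul(Rational(1, 2), Pow(-41804, Rational(1, 2)))), Rational(-47509, 710296))) = Mul(2517401, Add(Add(2, Mul(Rational(1, 2), Mul(2, I, Pow(10451, Rational(1, 2))))), Rational(-47509, 710296))) = Mul(2517401, Add(Add(2, Mul(I, Pow(10451, Rational(1, 2)))), Rational(-47509, 710296))) = Mul(2517401, Add(Rational(1373083, 710296), Mul(I, Pow(10451, Rational(1, 2))))) = Add(Rational(3456600517283, 710296), Mul(2517401, I, Pow(10451, Rational(1, 2))))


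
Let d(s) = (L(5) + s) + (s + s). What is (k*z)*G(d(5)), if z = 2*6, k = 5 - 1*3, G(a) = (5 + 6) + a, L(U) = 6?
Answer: 768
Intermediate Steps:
d(s) = 6 + 3*s (d(s) = (6 + s) + (s + s) = (6 + s) + 2*s = 6 + 3*s)
G(a) = 11 + a
k = 2 (k = 5 - 3 = 2)
z = 12
(k*z)*G(d(5)) = (2*12)*(11 + (6 + 3*5)) = 24*(11 + (6 + 15)) = 24*(11 + 21) = 24*32 = 768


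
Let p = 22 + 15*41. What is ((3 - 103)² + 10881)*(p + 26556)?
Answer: 567817033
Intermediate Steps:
p = 637 (p = 22 + 615 = 637)
((3 - 103)² + 10881)*(p + 26556) = ((3 - 103)² + 10881)*(637 + 26556) = ((-100)² + 10881)*27193 = (10000 + 10881)*27193 = 20881*27193 = 567817033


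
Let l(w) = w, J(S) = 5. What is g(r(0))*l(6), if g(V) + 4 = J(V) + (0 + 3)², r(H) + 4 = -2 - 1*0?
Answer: 60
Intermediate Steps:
r(H) = -6 (r(H) = -4 + (-2 - 1*0) = -4 + (-2 + 0) = -4 - 2 = -6)
g(V) = 10 (g(V) = -4 + (5 + (0 + 3)²) = -4 + (5 + 3²) = -4 + (5 + 9) = -4 + 14 = 10)
g(r(0))*l(6) = 10*6 = 60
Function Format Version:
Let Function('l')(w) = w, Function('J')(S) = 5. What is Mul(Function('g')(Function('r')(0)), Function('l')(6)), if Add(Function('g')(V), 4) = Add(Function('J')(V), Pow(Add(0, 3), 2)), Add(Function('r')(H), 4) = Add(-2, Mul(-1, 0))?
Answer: 60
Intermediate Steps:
Function('r')(H) = -6 (Function('r')(H) = Add(-4, Add(-2, Mul(-1, 0))) = Add(-4, Add(-2, 0)) = Add(-4, -2) = -6)
Function('g')(V) = 10 (Function('g')(V) = Add(-4, Add(5, Pow(Add(0, 3), 2))) = Add(-4, Add(5, Pow(3, 2))) = Add(-4, Add(5, 9)) = Add(-4, 14) = 10)
Mul(Function('g')(Function('r')(0)), Function('l')(6)) = Mul(10, 6) = 60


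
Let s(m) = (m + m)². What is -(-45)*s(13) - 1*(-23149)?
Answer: 53569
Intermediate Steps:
s(m) = 4*m² (s(m) = (2*m)² = 4*m²)
-(-45)*s(13) - 1*(-23149) = -(-45)*4*13² - 1*(-23149) = -(-45)*4*169 + 23149 = -(-45)*676 + 23149 = -45*(-676) + 23149 = 30420 + 23149 = 53569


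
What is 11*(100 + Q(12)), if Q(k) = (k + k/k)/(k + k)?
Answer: 26543/24 ≈ 1106.0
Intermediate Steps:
Q(k) = (1 + k)/(2*k) (Q(k) = (k + 1)/((2*k)) = (1 + k)*(1/(2*k)) = (1 + k)/(2*k))
11*(100 + Q(12)) = 11*(100 + (½)*(1 + 12)/12) = 11*(100 + (½)*(1/12)*13) = 11*(100 + 13/24) = 11*(2413/24) = 26543/24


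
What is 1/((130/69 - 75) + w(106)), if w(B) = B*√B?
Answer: 348105/5644975151 + 504666*√106/5644975151 ≈ 0.00098211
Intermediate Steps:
w(B) = B^(3/2)
1/((130/69 - 75) + w(106)) = 1/((130/69 - 75) + 106^(3/2)) = 1/((130*(1/69) - 75) + 106*√106) = 1/((130/69 - 75) + 106*√106) = 1/(-5045/69 + 106*√106)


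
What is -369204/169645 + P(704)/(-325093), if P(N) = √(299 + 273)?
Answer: -369204/169645 - 2*√143/325093 ≈ -2.1764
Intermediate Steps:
P(N) = 2*√143 (P(N) = √572 = 2*√143)
-369204/169645 + P(704)/(-325093) = -369204/169645 + (2*√143)/(-325093) = -369204*1/169645 + (2*√143)*(-1/325093) = -369204/169645 - 2*√143/325093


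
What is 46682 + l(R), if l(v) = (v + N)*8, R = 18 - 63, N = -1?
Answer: 46314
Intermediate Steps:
R = -45
l(v) = -8 + 8*v (l(v) = (v - 1)*8 = (-1 + v)*8 = -8 + 8*v)
46682 + l(R) = 46682 + (-8 + 8*(-45)) = 46682 + (-8 - 360) = 46682 - 368 = 46314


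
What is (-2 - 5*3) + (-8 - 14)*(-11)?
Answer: 225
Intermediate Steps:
(-2 - 5*3) + (-8 - 14)*(-11) = (-2 - 5*3) - 22*(-11) = (-2 - 15) + 242 = -17 + 242 = 225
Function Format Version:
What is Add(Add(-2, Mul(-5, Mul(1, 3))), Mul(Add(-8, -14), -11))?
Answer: 225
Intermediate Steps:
Add(Add(-2, Mul(-5, Mul(1, 3))), Mul(Add(-8, -14), -11)) = Add(Add(-2, Mul(-5, 3)), Mul(-22, -11)) = Add(Add(-2, -15), 242) = Add(-17, 242) = 225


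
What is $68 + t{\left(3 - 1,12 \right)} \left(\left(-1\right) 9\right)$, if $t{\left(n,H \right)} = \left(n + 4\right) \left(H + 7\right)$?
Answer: $-958$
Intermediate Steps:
$t{\left(n,H \right)} = \left(4 + n\right) \left(7 + H\right)$
$68 + t{\left(3 - 1,12 \right)} \left(\left(-1\right) 9\right) = 68 + \left(28 + 4 \cdot 12 + 7 \left(3 - 1\right) + 12 \left(3 - 1\right)\right) \left(\left(-1\right) 9\right) = 68 + \left(28 + 48 + 7 \left(3 - 1\right) + 12 \left(3 - 1\right)\right) \left(-9\right) = 68 + \left(28 + 48 + 7 \cdot 2 + 12 \cdot 2\right) \left(-9\right) = 68 + \left(28 + 48 + 14 + 24\right) \left(-9\right) = 68 + 114 \left(-9\right) = 68 - 1026 = -958$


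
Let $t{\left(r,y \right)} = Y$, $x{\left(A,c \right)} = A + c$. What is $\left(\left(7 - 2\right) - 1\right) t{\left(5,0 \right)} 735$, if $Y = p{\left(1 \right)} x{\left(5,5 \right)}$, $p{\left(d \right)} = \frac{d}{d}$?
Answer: $29400$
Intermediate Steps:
$p{\left(d \right)} = 1$
$Y = 10$ ($Y = 1 \left(5 + 5\right) = 1 \cdot 10 = 10$)
$t{\left(r,y \right)} = 10$
$\left(\left(7 - 2\right) - 1\right) t{\left(5,0 \right)} 735 = \left(\left(7 - 2\right) - 1\right) 10 \cdot 735 = \left(5 - 1\right) 10 \cdot 735 = 4 \cdot 10 \cdot 735 = 40 \cdot 735 = 29400$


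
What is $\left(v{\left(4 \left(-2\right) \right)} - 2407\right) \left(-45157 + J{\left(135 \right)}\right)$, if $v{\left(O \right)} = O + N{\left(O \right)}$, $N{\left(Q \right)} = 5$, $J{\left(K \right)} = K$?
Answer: $108503020$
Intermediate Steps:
$v{\left(O \right)} = 5 + O$ ($v{\left(O \right)} = O + 5 = 5 + O$)
$\left(v{\left(4 \left(-2\right) \right)} - 2407\right) \left(-45157 + J{\left(135 \right)}\right) = \left(\left(5 + 4 \left(-2\right)\right) - 2407\right) \left(-45157 + 135\right) = \left(\left(5 - 8\right) - 2407\right) \left(-45022\right) = \left(-3 - 2407\right) \left(-45022\right) = \left(-2410\right) \left(-45022\right) = 108503020$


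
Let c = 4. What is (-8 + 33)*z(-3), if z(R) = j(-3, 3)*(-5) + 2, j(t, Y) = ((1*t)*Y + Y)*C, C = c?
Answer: 3050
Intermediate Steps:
C = 4
j(t, Y) = 4*Y + 4*Y*t (j(t, Y) = ((1*t)*Y + Y)*4 = (t*Y + Y)*4 = (Y*t + Y)*4 = (Y + Y*t)*4 = 4*Y + 4*Y*t)
z(R) = 122 (z(R) = (4*3*(1 - 3))*(-5) + 2 = (4*3*(-2))*(-5) + 2 = -24*(-5) + 2 = 120 + 2 = 122)
(-8 + 33)*z(-3) = (-8 + 33)*122 = 25*122 = 3050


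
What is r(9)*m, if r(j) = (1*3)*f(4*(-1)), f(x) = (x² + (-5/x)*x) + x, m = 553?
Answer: 11613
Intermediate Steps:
f(x) = -5 + x + x² (f(x) = (x² - 5) + x = (-5 + x²) + x = -5 + x + x²)
r(j) = 21 (r(j) = (1*3)*(-5 + 4*(-1) + (4*(-1))²) = 3*(-5 - 4 + (-4)²) = 3*(-5 - 4 + 16) = 3*7 = 21)
r(9)*m = 21*553 = 11613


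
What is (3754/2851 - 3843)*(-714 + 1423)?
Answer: -7765421051/2851 ≈ -2.7238e+6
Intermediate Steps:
(3754/2851 - 3843)*(-714 + 1423) = (3754*(1/2851) - 3843)*709 = (3754/2851 - 3843)*709 = -10952639/2851*709 = -7765421051/2851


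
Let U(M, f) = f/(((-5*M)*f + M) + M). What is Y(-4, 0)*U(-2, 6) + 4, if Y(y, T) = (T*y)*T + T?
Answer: 4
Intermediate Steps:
U(M, f) = f/(2*M - 5*M*f) (U(M, f) = f/((-5*M*f + M) + M) = f/((M - 5*M*f) + M) = f/(2*M - 5*M*f))
Y(y, T) = T + y*T² (Y(y, T) = y*T² + T = T + y*T²)
Y(-4, 0)*U(-2, 6) + 4 = (0*(1 + 0*(-4)))*(-1*6/(-2*(-2 + 5*6))) + 4 = (0*(1 + 0))*(-1*6*(-½)/(-2 + 30)) + 4 = (0*1)*(-1*6*(-½)/28) + 4 = 0*(-1*6*(-½)*1/28) + 4 = 0*(3/28) + 4 = 0 + 4 = 4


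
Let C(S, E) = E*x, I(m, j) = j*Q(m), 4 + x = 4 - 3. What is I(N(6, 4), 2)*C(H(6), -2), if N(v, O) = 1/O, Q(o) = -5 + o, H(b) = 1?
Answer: -57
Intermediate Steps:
x = -3 (x = -4 + (4 - 3) = -4 + 1 = -3)
I(m, j) = j*(-5 + m)
C(S, E) = -3*E (C(S, E) = E*(-3) = -3*E)
I(N(6, 4), 2)*C(H(6), -2) = (2*(-5 + 1/4))*(-3*(-2)) = (2*(-5 + ¼))*6 = (2*(-19/4))*6 = -19/2*6 = -57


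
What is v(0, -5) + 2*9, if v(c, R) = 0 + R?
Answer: 13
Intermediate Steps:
v(c, R) = R
v(0, -5) + 2*9 = -5 + 2*9 = -5 + 18 = 13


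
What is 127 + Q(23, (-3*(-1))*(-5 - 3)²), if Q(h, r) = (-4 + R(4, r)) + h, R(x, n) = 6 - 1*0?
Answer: 152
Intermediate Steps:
R(x, n) = 6 (R(x, n) = 6 + 0 = 6)
Q(h, r) = 2 + h (Q(h, r) = (-4 + 6) + h = 2 + h)
127 + Q(23, (-3*(-1))*(-5 - 3)²) = 127 + (2 + 23) = 127 + 25 = 152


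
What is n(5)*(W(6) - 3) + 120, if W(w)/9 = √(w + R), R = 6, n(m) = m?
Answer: 105 + 90*√3 ≈ 260.88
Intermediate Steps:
W(w) = 9*√(6 + w) (W(w) = 9*√(w + 6) = 9*√(6 + w))
n(5)*(W(6) - 3) + 120 = 5*(9*√(6 + 6) - 3) + 120 = 5*(9*√12 - 3) + 120 = 5*(9*(2*√3) - 3) + 120 = 5*(18*√3 - 3) + 120 = 5*(-3 + 18*√3) + 120 = (-15 + 90*√3) + 120 = 105 + 90*√3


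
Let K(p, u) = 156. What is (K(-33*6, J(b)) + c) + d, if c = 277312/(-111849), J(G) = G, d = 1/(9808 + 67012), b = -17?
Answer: 57351585743/373575660 ≈ 153.52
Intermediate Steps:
d = 1/76820 ≈ 1.3017e-5
c = -277312/111849 (c = 277312*(-1/111849) = -277312/111849 ≈ -2.4793)
(K(-33*6, J(b)) + c) + d = (156 - 277312/111849) + 1/76820 = 17171132/111849 + 1/76820 = 57351585743/373575660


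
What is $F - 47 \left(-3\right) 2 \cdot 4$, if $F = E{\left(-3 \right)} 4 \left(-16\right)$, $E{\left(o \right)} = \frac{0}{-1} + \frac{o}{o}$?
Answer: $1064$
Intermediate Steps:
$E{\left(o \right)} = 1$ ($E{\left(o \right)} = 0 \left(-1\right) + 1 = 0 + 1 = 1$)
$F = -64$ ($F = 1 \cdot 4 \left(-16\right) = 4 \left(-16\right) = -64$)
$F - 47 \left(-3\right) 2 \cdot 4 = -64 - 47 \left(-3\right) 2 \cdot 4 = -64 - 47 \left(\left(-6\right) 4\right) = -64 - -1128 = -64 + 1128 = 1064$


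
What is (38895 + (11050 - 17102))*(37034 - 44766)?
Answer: -253942076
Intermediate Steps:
(38895 + (11050 - 17102))*(37034 - 44766) = (38895 - 6052)*(-7732) = 32843*(-7732) = -253942076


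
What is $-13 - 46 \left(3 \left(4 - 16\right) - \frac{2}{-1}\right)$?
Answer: $1551$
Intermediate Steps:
$-13 - 46 \left(3 \left(4 - 16\right) - \frac{2}{-1}\right) = -13 - 46 \left(3 \left(4 - 16\right) - -2\right) = -13 - 46 \left(3 \left(-12\right) + 2\right) = -13 - 46 \left(-36 + 2\right) = -13 - -1564 = -13 + 1564 = 1551$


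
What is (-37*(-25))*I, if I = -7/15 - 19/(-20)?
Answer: 5365/12 ≈ 447.08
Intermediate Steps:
I = 29/60 (I = -7*1/15 - 19*(-1/20) = -7/15 + 19/20 = 29/60 ≈ 0.48333)
(-37*(-25))*I = -37*(-25)*(29/60) = 925*(29/60) = 5365/12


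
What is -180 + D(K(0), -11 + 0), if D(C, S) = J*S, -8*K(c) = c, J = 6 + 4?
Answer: -290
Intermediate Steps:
J = 10
K(c) = -c/8
D(C, S) = 10*S
-180 + D(K(0), -11 + 0) = -180 + 10*(-11 + 0) = -180 + 10*(-11) = -180 - 110 = -290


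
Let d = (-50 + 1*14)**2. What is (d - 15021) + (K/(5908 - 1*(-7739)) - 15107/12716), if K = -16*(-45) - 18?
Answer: -793989524099/57845084 ≈ -13726.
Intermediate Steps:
K = 702 (K = 720 - 18 = 702)
d = 1296 (d = (-50 + 14)**2 = (-36)**2 = 1296)
(d - 15021) + (K/(5908 - 1*(-7739)) - 15107/12716) = (1296 - 15021) + (702/(5908 - 1*(-7739)) - 15107/12716) = -13725 + (702/(5908 + 7739) - 15107*1/12716) = -13725 + (702/13647 - 15107/12716) = -13725 + (702*(1/13647) - 15107/12716) = -13725 + (234/4549 - 15107/12716) = -13725 - 65746199/57845084 = -793989524099/57845084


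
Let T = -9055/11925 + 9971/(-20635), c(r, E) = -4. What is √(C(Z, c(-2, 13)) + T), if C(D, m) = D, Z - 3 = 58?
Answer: √643273031195305/3280965 ≈ 7.7303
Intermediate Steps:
Z = 61 (Z = 3 + 58 = 61)
T = -12230164/9842895 (T = -9055*1/11925 + 9971*(-1/20635) = -1811/2385 - 9971/20635 = -12230164/9842895 ≈ -1.2425)
√(C(Z, c(-2, 13)) + T) = √(61 - 12230164/9842895) = √(588186431/9842895) = √643273031195305/3280965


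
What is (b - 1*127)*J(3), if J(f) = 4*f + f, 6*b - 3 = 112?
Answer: -3235/2 ≈ -1617.5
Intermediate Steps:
b = 115/6 (b = ½ + (⅙)*112 = ½ + 56/3 = 115/6 ≈ 19.167)
J(f) = 5*f
(b - 1*127)*J(3) = (115/6 - 1*127)*(5*3) = (115/6 - 127)*15 = -647/6*15 = -3235/2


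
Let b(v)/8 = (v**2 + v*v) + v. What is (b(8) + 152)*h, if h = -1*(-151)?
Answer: 187240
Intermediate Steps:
b(v) = 8*v + 16*v**2 (b(v) = 8*((v**2 + v*v) + v) = 8*((v**2 + v**2) + v) = 8*(2*v**2 + v) = 8*(v + 2*v**2) = 8*v + 16*v**2)
h = 151
(b(8) + 152)*h = (8*8*(1 + 2*8) + 152)*151 = (8*8*(1 + 16) + 152)*151 = (8*8*17 + 152)*151 = (1088 + 152)*151 = 1240*151 = 187240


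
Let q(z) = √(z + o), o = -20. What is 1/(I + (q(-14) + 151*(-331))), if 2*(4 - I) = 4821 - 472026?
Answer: 43206/7933723361 - 4*I*√34/134873297137 ≈ 5.4459e-6 - 1.7293e-10*I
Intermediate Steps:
I = 467213/2 (I = 4 - (4821 - 472026)/2 = 4 - ½*(-467205) = 4 + 467205/2 = 467213/2 ≈ 2.3361e+5)
q(z) = √(-20 + z) (q(z) = √(z - 20) = √(-20 + z))
1/(I + (q(-14) + 151*(-331))) = 1/(467213/2 + (√(-20 - 14) + 151*(-331))) = 1/(467213/2 + (√(-34) - 49981)) = 1/(467213/2 + (I*√34 - 49981)) = 1/(467213/2 + (-49981 + I*√34)) = 1/(367251/2 + I*√34)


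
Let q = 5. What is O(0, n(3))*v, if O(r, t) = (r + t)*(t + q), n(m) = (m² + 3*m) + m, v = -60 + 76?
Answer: 8736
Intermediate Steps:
v = 16
n(m) = m² + 4*m
O(r, t) = (5 + t)*(r + t) (O(r, t) = (r + t)*(t + 5) = (r + t)*(5 + t) = (5 + t)*(r + t))
O(0, n(3))*v = ((3*(4 + 3))² + 5*0 + 5*(3*(4 + 3)) + 0*(3*(4 + 3)))*16 = ((3*7)² + 0 + 5*(3*7) + 0*(3*7))*16 = (21² + 0 + 5*21 + 0*21)*16 = (441 + 0 + 105 + 0)*16 = 546*16 = 8736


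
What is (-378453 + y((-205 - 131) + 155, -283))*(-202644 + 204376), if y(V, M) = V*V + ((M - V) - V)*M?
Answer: -637460868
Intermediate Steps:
y(V, M) = V² + M*(M - 2*V) (y(V, M) = V² + (M - 2*V)*M = V² + M*(M - 2*V))
(-378453 + y((-205 - 131) + 155, -283))*(-202644 + 204376) = (-378453 + ((-283)² + ((-205 - 131) + 155)² - 2*(-283)*((-205 - 131) + 155)))*(-202644 + 204376) = (-378453 + (80089 + (-336 + 155)² - 2*(-283)*(-336 + 155)))*1732 = (-378453 + (80089 + (-181)² - 2*(-283)*(-181)))*1732 = (-378453 + (80089 + 32761 - 102446))*1732 = (-378453 + 10404)*1732 = -368049*1732 = -637460868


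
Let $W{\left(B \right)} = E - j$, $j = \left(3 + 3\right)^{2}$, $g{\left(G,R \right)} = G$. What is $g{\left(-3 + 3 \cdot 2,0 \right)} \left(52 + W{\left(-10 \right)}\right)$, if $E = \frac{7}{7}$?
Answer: $51$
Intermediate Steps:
$j = 36$ ($j = 6^{2} = 36$)
$E = 1$ ($E = 7 \cdot \frac{1}{7} = 1$)
$W{\left(B \right)} = -35$ ($W{\left(B \right)} = 1 - 36 = -35$)
$g{\left(-3 + 3 \cdot 2,0 \right)} \left(52 + W{\left(-10 \right)}\right) = \left(-3 + 3 \cdot 2\right) \left(52 - 35\right) = \left(-3 + 6\right) 17 = 3 \cdot 17 = 51$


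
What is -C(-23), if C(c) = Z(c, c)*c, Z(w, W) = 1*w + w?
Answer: -1058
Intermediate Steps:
Z(w, W) = 2*w (Z(w, W) = w + w = 2*w)
C(c) = 2*c**2 (C(c) = (2*c)*c = 2*c**2)
-C(-23) = -2*(-23)**2 = -2*529 = -1*1058 = -1058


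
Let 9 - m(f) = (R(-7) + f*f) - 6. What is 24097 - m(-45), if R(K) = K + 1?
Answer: 26101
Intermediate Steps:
R(K) = 1 + K
m(f) = 21 - f**2 (m(f) = 9 - (((1 - 7) + f*f) - 6) = 9 - ((-6 + f**2) - 6) = 9 - (-12 + f**2) = 9 + (12 - f**2) = 21 - f**2)
24097 - m(-45) = 24097 - (21 - 1*(-45)**2) = 24097 - (21 - 1*2025) = 24097 - (21 - 2025) = 24097 - 1*(-2004) = 24097 + 2004 = 26101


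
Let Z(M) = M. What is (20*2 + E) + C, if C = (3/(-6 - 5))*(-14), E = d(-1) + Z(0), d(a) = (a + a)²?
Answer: 526/11 ≈ 47.818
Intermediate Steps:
d(a) = 4*a² (d(a) = (2*a)² = 4*a²)
E = 4 (E = 4*(-1)² + 0 = 4*1 + 0 = 4 + 0 = 4)
C = 42/11 (C = (3/(-11))*(-14) = -1/11*3*(-14) = -3/11*(-14) = 42/11 ≈ 3.8182)
(20*2 + E) + C = (20*2 + 4) + 42/11 = (40 + 4) + 42/11 = 44 + 42/11 = 526/11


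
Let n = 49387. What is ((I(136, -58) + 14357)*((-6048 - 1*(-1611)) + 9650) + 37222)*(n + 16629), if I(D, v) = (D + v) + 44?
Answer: 4985280693984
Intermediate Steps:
I(D, v) = 44 + D + v
((I(136, -58) + 14357)*((-6048 - 1*(-1611)) + 9650) + 37222)*(n + 16629) = (((44 + 136 - 58) + 14357)*((-6048 - 1*(-1611)) + 9650) + 37222)*(49387 + 16629) = ((122 + 14357)*((-6048 + 1611) + 9650) + 37222)*66016 = (14479*(-4437 + 9650) + 37222)*66016 = (14479*5213 + 37222)*66016 = (75479027 + 37222)*66016 = 75516249*66016 = 4985280693984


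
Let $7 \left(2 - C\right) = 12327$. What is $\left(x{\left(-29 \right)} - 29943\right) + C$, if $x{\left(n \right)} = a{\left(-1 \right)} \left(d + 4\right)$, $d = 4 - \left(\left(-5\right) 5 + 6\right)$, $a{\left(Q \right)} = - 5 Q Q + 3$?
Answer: $-31756$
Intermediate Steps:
$a{\left(Q \right)} = 3 - 5 Q^{2}$ ($a{\left(Q \right)} = - 5 Q^{2} + 3 = 3 - 5 Q^{2}$)
$C = -1759$ ($C = 2 - 1761 = -1759$)
$d = 23$ ($d = 4 - \left(-25 + 6\right) = 4 - -19 = 4 + 19 = 23$)
$x{\left(n \right)} = -54$ ($x{\left(n \right)} = \left(3 - 5 \left(-1\right)^{2}\right) \left(23 + 4\right) = \left(3 - 5\right) 27 = \left(-2\right) 27 = -54$)
$\left(x{\left(-29 \right)} - 29943\right) + C = \left(-54 - 29943\right) - 1759 = -29997 - 1759 = -31756$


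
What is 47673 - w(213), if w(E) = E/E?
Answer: 47672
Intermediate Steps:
w(E) = 1
47673 - w(213) = 47673 - 1*1 = 47673 - 1 = 47672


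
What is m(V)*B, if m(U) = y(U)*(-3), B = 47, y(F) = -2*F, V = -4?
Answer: -1128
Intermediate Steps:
m(U) = 6*U (m(U) = -2*U*(-3) = 6*U)
m(V)*B = (6*(-4))*47 = -24*47 = -1128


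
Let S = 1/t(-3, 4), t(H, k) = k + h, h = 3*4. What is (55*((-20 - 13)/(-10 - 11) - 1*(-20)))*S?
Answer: 8305/112 ≈ 74.152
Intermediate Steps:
h = 12
t(H, k) = 12 + k (t(H, k) = k + 12 = 12 + k)
S = 1/16 (S = 1/(12 + 4) = 1/16 ≈ 0.062500)
(55*((-20 - 13)/(-10 - 11) - 1*(-20)))*S = (55*((-20 - 13)/(-10 - 11) - 1*(-20)))*(1/16) = (55*(-33/(-21) + 20))*(1/16) = (55*(-33*(-1/21) + 20))*(1/16) = (55*(11/7 + 20))*(1/16) = (55*(151/7))*(1/16) = (8305/7)*(1/16) = 8305/112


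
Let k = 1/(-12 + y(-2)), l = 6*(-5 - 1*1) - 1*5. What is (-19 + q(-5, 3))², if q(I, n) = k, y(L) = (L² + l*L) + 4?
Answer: 2193361/6084 ≈ 360.51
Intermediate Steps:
l = -41 (l = 6*(-5 - 1) - 5 = 6*(-6) - 5 = -36 - 5 = -41)
y(L) = 4 + L² - 41*L (y(L) = (L² - 41*L) + 4 = 4 + L² - 41*L)
k = 1/78 (k = 1/(-12 + (4 + (-2)² - 41*(-2))) = 1/(-12 + (4 + 4 + 82)) = 1/(-12 + 90) = 1/78 ≈ 0.012821)
q(I, n) = 1/78
(-19 + q(-5, 3))² = (-19 + 1/78)² = (-1481/78)² = 2193361/6084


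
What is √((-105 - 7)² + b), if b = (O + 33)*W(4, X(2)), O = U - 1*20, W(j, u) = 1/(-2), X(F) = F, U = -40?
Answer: √50230/2 ≈ 112.06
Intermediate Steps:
W(j, u) = -½
O = -60 (O = -40 - 1*20 = -40 - 20 = -60)
b = 27/2 (b = (-60 + 33)*(-½) = -27*(-½) = 27/2 ≈ 13.500)
√((-105 - 7)² + b) = √((-105 - 7)² + 27/2) = √((-112)² + 27/2) = √(12544 + 27/2) = √(25115/2) = √50230/2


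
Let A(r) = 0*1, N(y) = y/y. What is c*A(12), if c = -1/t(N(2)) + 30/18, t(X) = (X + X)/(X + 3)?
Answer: 0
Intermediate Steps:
N(y) = 1
t(X) = 2*X/(3 + X) (t(X) = (2*X)/(3 + X) = 2*X/(3 + X))
A(r) = 0
c = -⅓ (c = -1/(2*1/(3 + 1)) + 30/18 = -1/(2*1/4) + 30*(1/18) = -1/(2*1*(¼)) + 5/3 = -1/½ + 5/3 = -1*2 + 5/3 = -2 + 5/3 = -⅓ ≈ -0.33333)
c*A(12) = -⅓*0 = 0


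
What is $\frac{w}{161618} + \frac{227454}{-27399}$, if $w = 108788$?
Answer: $- \frac{5629996360}{738028597} \approx -7.6284$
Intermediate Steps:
$\frac{w}{161618} + \frac{227454}{-27399} = \frac{108788}{161618} + \frac{227454}{-27399} = 108788 \cdot \frac{1}{161618} + 227454 \left(- \frac{1}{27399}\right) = \frac{54394}{80809} - \frac{75818}{9133} = - \frac{5629996360}{738028597}$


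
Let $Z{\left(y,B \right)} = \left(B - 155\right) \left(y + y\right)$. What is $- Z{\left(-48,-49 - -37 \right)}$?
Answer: $-16032$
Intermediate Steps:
$Z{\left(y,B \right)} = 2 y \left(-155 + B\right)$ ($Z{\left(y,B \right)} = \left(-155 + B\right) 2 y = 2 y \left(-155 + B\right)$)
$- Z{\left(-48,-49 - -37 \right)} = - 2 \left(-48\right) \left(-155 - 12\right) = - 2 \left(-48\right) \left(-167\right) = \left(-1\right) 16032 = -16032$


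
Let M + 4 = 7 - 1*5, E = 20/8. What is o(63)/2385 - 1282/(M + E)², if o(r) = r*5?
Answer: -271777/53 ≈ -5127.9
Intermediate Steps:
o(r) = 5*r
E = 5/2 (E = 20*(⅛) = 5/2 ≈ 2.5000)
M = -2 (M = -4 + (7 - 1*5) = -4 + (7 - 5) = -4 + 2 = -2)
o(63)/2385 - 1282/(M + E)² = (5*63)/2385 - 1282/(-2 + 5/2)² = 315*(1/2385) - 1282/((½)²) = 7/53 - 1282/¼ = 7/53 - 1282*4 = 7/53 - 5128 = -271777/53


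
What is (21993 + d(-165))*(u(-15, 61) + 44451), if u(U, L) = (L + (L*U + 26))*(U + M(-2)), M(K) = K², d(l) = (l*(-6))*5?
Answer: 1443040137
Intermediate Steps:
d(l) = -30*l (d(l) = -6*l*5 = -30*l)
u(U, L) = (4 + U)*(26 + L + L*U) (u(U, L) = (L + (L*U + 26))*(U + (-2)²) = (L + (26 + L*U))*(U + 4) = (26 + L + L*U)*(4 + U) = (4 + U)*(26 + L + L*U))
(21993 + d(-165))*(u(-15, 61) + 44451) = (21993 - 30*(-165))*((104 + 4*61 + 26*(-15) + 61*(-15)² + 5*61*(-15)) + 44451) = (21993 + 4950)*((104 + 244 - 390 + 61*225 - 4575) + 44451) = 26943*((104 + 244 - 390 + 13725 - 4575) + 44451) = 26943*(9108 + 44451) = 26943*53559 = 1443040137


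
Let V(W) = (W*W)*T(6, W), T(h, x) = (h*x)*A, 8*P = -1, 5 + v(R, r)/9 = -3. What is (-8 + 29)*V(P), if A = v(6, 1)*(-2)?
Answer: -567/16 ≈ -35.438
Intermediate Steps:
v(R, r) = -72 (v(R, r) = -45 + 9*(-3) = -45 - 27 = -72)
P = -⅛ (P = (⅛)*(-1) = -⅛ ≈ -0.12500)
A = 144 (A = -72*(-2) = 144)
T(h, x) = 144*h*x (T(h, x) = (h*x)*144 = 144*h*x)
V(W) = 864*W³ (V(W) = (W*W)*(144*6*W) = W²*(864*W) = 864*W³)
(-8 + 29)*V(P) = (-8 + 29)*(864*(-⅛)³) = 21*(864*(-1/512)) = 21*(-27/16) = -567/16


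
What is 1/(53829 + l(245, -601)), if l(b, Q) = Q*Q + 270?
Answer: 1/415300 ≈ 2.4079e-6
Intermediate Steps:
l(b, Q) = 270 + Q**2 (l(b, Q) = Q**2 + 270 = 270 + Q**2)
1/(53829 + l(245, -601)) = 1/(53829 + (270 + (-601)**2)) = 1/(53829 + (270 + 361201)) = 1/(53829 + 361471) = 1/415300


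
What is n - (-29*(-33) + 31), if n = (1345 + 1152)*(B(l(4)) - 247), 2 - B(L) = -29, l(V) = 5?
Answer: -540340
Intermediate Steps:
B(L) = 31 (B(L) = 2 - 1*(-29) = 2 + 29 = 31)
n = -539352 (n = (1345 + 1152)*(31 - 247) = 2497*(-216) = -539352)
n - (-29*(-33) + 31) = -539352 - (-29*(-33) + 31) = -539352 - (957 + 31) = -539352 - 1*988 = -539352 - 988 = -540340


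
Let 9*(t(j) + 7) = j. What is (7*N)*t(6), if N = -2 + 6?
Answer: -532/3 ≈ -177.33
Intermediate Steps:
N = 4
t(j) = -7 + j/9
(7*N)*t(6) = (7*4)*(-7 + (⅑)*6) = 28*(-7 + ⅔) = 28*(-19/3) = -532/3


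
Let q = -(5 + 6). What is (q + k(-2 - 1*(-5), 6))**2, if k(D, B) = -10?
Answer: 441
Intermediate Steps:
q = -11 (q = -1*11 = -11)
(q + k(-2 - 1*(-5), 6))**2 = (-11 - 10)**2 = (-21)**2 = 441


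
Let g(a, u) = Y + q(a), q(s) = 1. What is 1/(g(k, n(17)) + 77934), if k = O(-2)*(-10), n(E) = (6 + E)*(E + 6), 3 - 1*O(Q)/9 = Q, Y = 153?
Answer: 1/78088 ≈ 1.2806e-5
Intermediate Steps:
O(Q) = 27 - 9*Q
n(E) = (6 + E)**2 (n(E) = (6 + E)*(6 + E) = (6 + E)**2)
k = -450 (k = (27 - 9*(-2))*(-10) = (27 + 18)*(-10) = 45*(-10) = -450)
g(a, u) = 154 (g(a, u) = 153 + 1 = 154)
1/(g(k, n(17)) + 77934) = 1/(154 + 77934) = 1/78088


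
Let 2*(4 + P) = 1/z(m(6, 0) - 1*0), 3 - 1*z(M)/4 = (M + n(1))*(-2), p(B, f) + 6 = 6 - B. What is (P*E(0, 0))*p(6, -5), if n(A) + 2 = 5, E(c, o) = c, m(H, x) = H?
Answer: 0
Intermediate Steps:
n(A) = 3 (n(A) = -2 + 5 = 3)
p(B, f) = -B (p(B, f) = -6 + (6 - B) = -B)
z(M) = 36 + 8*M (z(M) = 12 - 4*(M + 3)*(-2) = 12 - 4*(3 + M)*(-2) = 12 - 4*(-6 - 2*M) = 12 + (24 + 8*M) = 36 + 8*M)
P = -671/168 (P = -4 + 1/(2*(36 + 8*(6 - 1*0))) = -4 + 1/(2*(36 + 8*(6 + 0))) = -4 + 1/(2*(36 + 8*6)) = -4 + 1/(2*(36 + 48)) = -4 + (1/2)/84 = -4 + (1/2)*(1/84) = -4 + 1/168 = -671/168 ≈ -3.9940)
(P*E(0, 0))*p(6, -5) = (-671/168*0)*(-1*6) = 0*(-6) = 0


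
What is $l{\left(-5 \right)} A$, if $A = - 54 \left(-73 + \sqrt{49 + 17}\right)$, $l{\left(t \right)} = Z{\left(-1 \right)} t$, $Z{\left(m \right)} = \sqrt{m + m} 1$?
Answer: $270 i \sqrt{2} \left(-73 + \sqrt{66}\right) \approx - 24772.0 i$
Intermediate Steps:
$Z{\left(m \right)} = \sqrt{2} \sqrt{m}$ ($Z{\left(m \right)} = \sqrt{2 m} 1 = \sqrt{2} \sqrt{m} 1 = \sqrt{2} \sqrt{m}$)
$l{\left(t \right)} = i t \sqrt{2}$ ($l{\left(t \right)} = \sqrt{2} \sqrt{-1} t = \sqrt{2} i t = i \sqrt{2} t = i t \sqrt{2}$)
$A = 3942 - 54 \sqrt{66}$ ($A = - 54 \left(-73 + \sqrt{66}\right) = 3942 - 54 \sqrt{66} \approx 3503.3$)
$l{\left(-5 \right)} A = i \left(-5\right) \sqrt{2} \left(3942 - 54 \sqrt{66}\right) = - 5 i \sqrt{2} \left(3942 - 54 \sqrt{66}\right)$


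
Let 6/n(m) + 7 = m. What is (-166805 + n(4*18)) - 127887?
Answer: -19154974/65 ≈ -2.9469e+5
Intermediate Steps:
n(m) = 6/(-7 + m)
(-166805 + n(4*18)) - 127887 = (-166805 + 6/(-7 + 4*18)) - 127887 = (-166805 + 6/(-7 + 72)) - 127887 = (-166805 + 6/65) - 127887 = -10842319/65 - 127887 = -19154974/65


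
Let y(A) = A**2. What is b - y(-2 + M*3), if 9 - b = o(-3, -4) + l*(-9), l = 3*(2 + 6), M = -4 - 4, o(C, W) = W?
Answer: -447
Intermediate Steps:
M = -8
l = 24 (l = 3*8 = 24)
b = 229 (b = 9 - (-4 + 24*(-9)) = 9 - (-4 - 216) = 9 - 1*(-220) = 9 + 220 = 229)
b - y(-2 + M*3) = 229 - (-2 - 8*3)**2 = 229 - (-2 - 24)**2 = 229 - 1*(-26)**2 = 229 - 1*676 = 229 - 676 = -447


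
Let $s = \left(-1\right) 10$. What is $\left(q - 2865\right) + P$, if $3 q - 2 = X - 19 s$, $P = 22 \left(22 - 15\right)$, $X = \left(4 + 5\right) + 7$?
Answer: $- \frac{7925}{3} \approx -2641.7$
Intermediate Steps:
$X = 16$ ($X = 9 + 7 = 16$)
$s = -10$
$P = 154$ ($P = 22 \cdot 7 = 154$)
$q = \frac{208}{3}$ ($q = \frac{2}{3} + \frac{16 - -190}{3} = \frac{2}{3} + \frac{16 + 190}{3} = \frac{2}{3} + \frac{1}{3} \cdot 206 = \frac{2}{3} + \frac{206}{3} = \frac{208}{3} \approx 69.333$)
$\left(q - 2865\right) + P = \left(\frac{208}{3} - 2865\right) + 154 = - \frac{8387}{3} + 154 = - \frac{7925}{3}$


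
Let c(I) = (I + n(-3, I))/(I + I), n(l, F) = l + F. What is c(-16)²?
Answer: 1225/1024 ≈ 1.1963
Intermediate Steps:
n(l, F) = F + l
c(I) = (-3 + 2*I)/(2*I) (c(I) = (I + (I - 3))/(I + I) = (I + (-3 + I))/((2*I)) = (-3 + 2*I)*(1/(2*I)) = (-3 + 2*I)/(2*I))
c(-16)² = ((-3/2 - 16)/(-16))² = (-1/16*(-35/2))² = (35/32)² = 1225/1024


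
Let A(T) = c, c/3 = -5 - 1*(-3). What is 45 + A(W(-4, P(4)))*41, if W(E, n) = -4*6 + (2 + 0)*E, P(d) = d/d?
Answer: -201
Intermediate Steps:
P(d) = 1
W(E, n) = -24 + 2*E
c = -6 (c = 3*(-5 - 1*(-3)) = 3*(-5 + 3) = 3*(-2) = -6)
A(T) = -6
45 + A(W(-4, P(4)))*41 = 45 - 6*41 = 45 - 246 = -201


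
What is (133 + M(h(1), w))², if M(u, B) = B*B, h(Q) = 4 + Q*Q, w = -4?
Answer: 22201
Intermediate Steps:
h(Q) = 4 + Q²
M(u, B) = B²
(133 + M(h(1), w))² = (133 + (-4)²)² = (133 + 16)² = 149² = 22201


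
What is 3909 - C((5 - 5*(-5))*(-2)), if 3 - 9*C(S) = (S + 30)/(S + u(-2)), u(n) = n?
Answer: 363511/93 ≈ 3908.7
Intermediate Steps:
C(S) = ⅓ - (30 + S)/(9*(-2 + S)) (C(S) = ⅓ - (S + 30)/(9*(S - 2)) = ⅓ - (30 + S)/(9*(-2 + S)))
3909 - C((5 - 5*(-5))*(-2)) = 3909 - 2*(-18 + (5 - 5*(-5))*(-2))/(9*(-2 + (5 - 5*(-5))*(-2))) = 3909 - 2*(-18 + (5 + 25)*(-2))/(9*(-2 + (5 + 25)*(-2))) = 3909 - 2*(-18 + 30*(-2))/(9*(-2 + 30*(-2))) = 3909 - 2*(-18 - 60)/(9*(-2 - 60)) = 3909 - 2*(-78)/(9*(-62)) = 3909 - 2*(-1)*(-78)/(9*62) = 3909 - 1*26/93 = 3909 - 26/93 = 363511/93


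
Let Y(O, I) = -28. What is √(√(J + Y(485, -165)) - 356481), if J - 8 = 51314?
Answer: √(-356481 + √51294) ≈ 596.87*I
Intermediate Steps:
J = 51322 (J = 8 + 51314 = 51322)
√(√(J + Y(485, -165)) - 356481) = √(√(51322 - 28) - 356481) = √(√51294 - 356481) = √(-356481 + √51294)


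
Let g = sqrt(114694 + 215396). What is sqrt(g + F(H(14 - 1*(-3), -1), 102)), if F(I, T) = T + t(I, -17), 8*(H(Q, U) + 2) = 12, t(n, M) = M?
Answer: sqrt(85 + sqrt(330090)) ≈ 25.681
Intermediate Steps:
H(Q, U) = -1/2 (H(Q, U) = -2 + (1/8)*12 = -2 + 3/2 = -1/2)
F(I, T) = -17 + T (F(I, T) = T - 17 = -17 + T)
g = sqrt(330090) ≈ 574.53
sqrt(g + F(H(14 - 1*(-3), -1), 102)) = sqrt(sqrt(330090) + (-17 + 102)) = sqrt(sqrt(330090) + 85) = sqrt(85 + sqrt(330090))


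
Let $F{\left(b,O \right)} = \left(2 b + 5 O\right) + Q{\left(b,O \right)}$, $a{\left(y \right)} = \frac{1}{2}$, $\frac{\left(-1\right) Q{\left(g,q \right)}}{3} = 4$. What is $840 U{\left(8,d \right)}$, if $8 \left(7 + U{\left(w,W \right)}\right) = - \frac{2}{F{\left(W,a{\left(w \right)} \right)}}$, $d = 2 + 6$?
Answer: $- \frac{76860}{13} \approx -5912.3$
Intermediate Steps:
$d = 8$
$Q{\left(g,q \right)} = -12$ ($Q{\left(g,q \right)} = \left(-3\right) 4 = -12$)
$a{\left(y \right)} = \frac{1}{2}$
$F{\left(b,O \right)} = -12 + 2 b + 5 O$ ($F{\left(b,O \right)} = \left(2 b + 5 O\right) - 12 = -12 + 2 b + 5 O$)
$U{\left(w,W \right)} = -7 - \frac{1}{4 \left(- \frac{19}{2} + 2 W\right)}$ ($U{\left(w,W \right)} = -7 + \frac{\left(-2\right) \frac{1}{-12 + 2 W + 5 \cdot \frac{1}{2}}}{8} = -7 + \frac{\left(-2\right) \frac{1}{-12 + 2 W + \frac{5}{2}}}{8} = -7 + \frac{\left(-2\right) \frac{1}{- \frac{19}{2} + 2 W}}{8} = -7 - \frac{1}{4 \left(- \frac{19}{2} + 2 W\right)}$)
$840 U{\left(8,d \right)} = 840 \frac{265 - 448}{2 \left(-19 + 4 \cdot 8\right)} = 840 \frac{265 - 448}{2 \left(-19 + 32\right)} = 840 \cdot \frac{1}{2} \cdot \frac{1}{13} \left(-183\right) = 840 \left(- \frac{183}{26}\right) = - \frac{76860}{13}$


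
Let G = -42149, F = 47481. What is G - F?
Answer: -89630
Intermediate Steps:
G - F = -42149 - 1*47481 = -42149 - 47481 = -89630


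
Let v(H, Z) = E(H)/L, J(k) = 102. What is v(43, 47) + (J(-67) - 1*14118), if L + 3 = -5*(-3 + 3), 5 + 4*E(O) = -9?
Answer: -84089/6 ≈ -14015.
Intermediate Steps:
E(O) = -7/2 (E(O) = -5/4 + (¼)*(-9) = -5/4 - 9/4 = -7/2)
L = -3 (L = -3 - 5*(-3 + 3) = -3 - 5*0 = -3 + 0 = -3)
v(H, Z) = 7/6 (v(H, Z) = -7/2/(-3) = -7/2*(-⅓) = 7/6)
v(43, 47) + (J(-67) - 1*14118) = 7/6 + (102 - 1*14118) = 7/6 + (102 - 14118) = 7/6 - 14016 = -84089/6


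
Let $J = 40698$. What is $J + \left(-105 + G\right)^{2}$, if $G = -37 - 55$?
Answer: $79507$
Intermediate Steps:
$G = -92$
$J + \left(-105 + G\right)^{2} = 40698 + \left(-105 - 92\right)^{2} = 40698 + \left(-197\right)^{2} = 40698 + 38809 = 79507$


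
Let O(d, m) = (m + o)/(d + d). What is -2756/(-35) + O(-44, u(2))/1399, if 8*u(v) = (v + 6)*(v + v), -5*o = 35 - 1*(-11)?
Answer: 169648427/2154460 ≈ 78.743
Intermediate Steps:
o = -46/5 (o = -(35 - 1*(-11))/5 = -(35 + 11)/5 = -⅕*46 = -46/5 ≈ -9.2000)
u(v) = v*(6 + v)/4 (u(v) = ((v + 6)*(v + v))/8 = ((6 + v)*(2*v))/8 = (2*v*(6 + v))/8 = v*(6 + v)/4)
O(d, m) = (-46/5 + m)/(2*d) (O(d, m) = (m - 46/5)/(d + d) = (-46/5 + m)/((2*d)) = (-46/5 + m)*(1/(2*d)) = (-46/5 + m)/(2*d))
-2756/(-35) + O(-44, u(2))/1399 = -2756/(-35) + ((⅒)*(-46 + 5*((¼)*2*(6 + 2)))/(-44))/1399 = -2756*(-1/35) + ((⅒)*(-1/44)*(-46 + 5*((¼)*2*8)))*(1/1399) = 2756/35 + ((⅒)*(-1/44)*(-46 + 5*4))*(1/1399) = 2756/35 + ((⅒)*(-1/44)*(-46 + 20))*(1/1399) = 2756/35 + ((⅒)*(-1/44)*(-26))*(1/1399) = 2756/35 + (13/220)*(1/1399) = 2756/35 + 13/307780 = 169648427/2154460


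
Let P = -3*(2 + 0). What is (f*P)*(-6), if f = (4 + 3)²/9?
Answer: 196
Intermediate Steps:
P = -6 (P = -3*2 = -6)
f = 49/9 (f = 7²*(⅑) = 49*(⅑) = 49/9 ≈ 5.4444)
(f*P)*(-6) = ((49/9)*(-6))*(-6) = -98/3*(-6) = 196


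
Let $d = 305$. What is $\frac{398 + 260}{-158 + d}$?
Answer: $\frac{94}{21} \approx 4.4762$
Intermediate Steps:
$\frac{398 + 260}{-158 + d} = \frac{398 + 260}{-158 + 305} = \frac{658}{147} = 658 \cdot \frac{1}{147} = \frac{94}{21}$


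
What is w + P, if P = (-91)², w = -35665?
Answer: -27384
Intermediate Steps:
P = 8281
w + P = -35665 + 8281 = -27384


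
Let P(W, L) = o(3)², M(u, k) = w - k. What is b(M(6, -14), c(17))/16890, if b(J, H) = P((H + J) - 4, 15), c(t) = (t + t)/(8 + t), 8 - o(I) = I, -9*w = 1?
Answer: 5/3378 ≈ 0.0014802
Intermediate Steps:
w = -⅑ (w = -⅑*1 = -⅑ ≈ -0.11111)
o(I) = 8 - I
M(u, k) = -⅑ - k
c(t) = 2*t/(8 + t) (c(t) = (2*t)/(8 + t) = 2*t/(8 + t))
P(W, L) = 25 (P(W, L) = (8 - 1*3)² = (8 - 3)² = 5² = 25)
b(J, H) = 25
b(M(6, -14), c(17))/16890 = 25/16890 = 25*(1/16890) = 5/3378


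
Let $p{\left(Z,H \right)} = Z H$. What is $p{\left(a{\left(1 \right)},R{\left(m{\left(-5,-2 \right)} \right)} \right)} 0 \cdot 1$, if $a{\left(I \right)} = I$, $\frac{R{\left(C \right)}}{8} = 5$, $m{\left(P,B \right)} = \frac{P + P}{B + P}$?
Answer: $0$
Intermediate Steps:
$m{\left(P,B \right)} = \frac{2 P}{B + P}$
$R{\left(C \right)} = 40$ ($R{\left(C \right)} = 8 \cdot 5 = 40$)
$p{\left(Z,H \right)} = H Z$
$p{\left(a{\left(1 \right)},R{\left(m{\left(-5,-2 \right)} \right)} \right)} 0 \cdot 1 = 40 \cdot 1 \cdot 0 \cdot 1 = 40 \cdot 0 = 0$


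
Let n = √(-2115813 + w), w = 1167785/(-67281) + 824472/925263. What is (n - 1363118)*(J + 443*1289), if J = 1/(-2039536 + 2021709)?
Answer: -13876130025466704/17827 + 10179698328*I*√138861988696875713799014/4566985411567 ≈ -7.7838e+11 + 8.3061e+8*I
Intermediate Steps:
w = -4218259061/256183621 (w = 1167785*(-1/67281) + 824472*(1/925263) = -1167785/67281 + 30536/34269 = -4218259061/256183621 ≈ -16.466)
n = I*√138861988696875713799014/256183621 (n = √(-2115813 - 4218259061/256183621) = √(-542040853957934/256183621) = I*√138861988696875713799014/256183621 ≈ 1454.6*I)
J = -1/17827 (J = 1/(-17827) = -1/17827 ≈ -5.6095e-5)
(n - 1363118)*(J + 443*1289) = (I*√138861988696875713799014/256183621 - 1363118)*(-1/17827 + 443*1289) = (-1363118 + I*√138861988696875713799014/256183621)*(-1/17827 + 571027) = (-1363118 + I*√138861988696875713799014/256183621)*(10179698328/17827) = -13876130025466704/17827 + 10179698328*I*√138861988696875713799014/4566985411567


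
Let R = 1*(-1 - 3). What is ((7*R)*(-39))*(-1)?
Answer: -1092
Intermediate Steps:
R = -4 (R = 1*(-4) = -4)
((7*R)*(-39))*(-1) = ((7*(-4))*(-39))*(-1) = -28*(-39)*(-1) = 1092*(-1) = -1092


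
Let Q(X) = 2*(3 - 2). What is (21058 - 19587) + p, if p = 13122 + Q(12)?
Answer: 14595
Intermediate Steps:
Q(X) = 2 (Q(X) = 2*1 = 2)
p = 13124 (p = 13122 + 2 = 13124)
(21058 - 19587) + p = (21058 - 19587) + 13124 = 1471 + 13124 = 14595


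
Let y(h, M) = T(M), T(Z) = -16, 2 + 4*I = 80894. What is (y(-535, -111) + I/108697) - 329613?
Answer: -35829663190/108697 ≈ -3.2963e+5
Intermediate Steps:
I = 20223 (I = -½ + (¼)*80894 = -½ + 40447/2 = 20223)
y(h, M) = -16
(y(-535, -111) + I/108697) - 329613 = (-16 + 20223/108697) - 329613 = -1718929/108697 - 329613 = -35829663190/108697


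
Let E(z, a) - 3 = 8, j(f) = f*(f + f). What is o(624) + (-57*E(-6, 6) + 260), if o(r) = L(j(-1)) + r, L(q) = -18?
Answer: 239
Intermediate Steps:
j(f) = 2*f² (j(f) = f*(2*f) = 2*f²)
o(r) = -18 + r
E(z, a) = 11 (E(z, a) = 3 + 8 = 11)
o(624) + (-57*E(-6, 6) + 260) = (-18 + 624) + (-57*11 + 260) = 606 + (-627 + 260) = 606 - 367 = 239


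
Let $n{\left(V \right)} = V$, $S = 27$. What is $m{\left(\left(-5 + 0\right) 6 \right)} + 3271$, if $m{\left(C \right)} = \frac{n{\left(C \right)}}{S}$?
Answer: $\frac{29429}{9} \approx 3269.9$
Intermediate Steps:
$m{\left(C \right)} = \frac{C}{27}$
$m{\left(\left(-5 + 0\right) 6 \right)} + 3271 = \frac{\left(-5 + 0\right) 6}{27} + 3271 = \frac{\left(-5\right) 6}{27} + 3271 = \frac{1}{27} \left(-30\right) + 3271 = - \frac{10}{9} + 3271 = \frac{29429}{9}$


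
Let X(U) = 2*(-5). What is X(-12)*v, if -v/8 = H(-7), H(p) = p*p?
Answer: 3920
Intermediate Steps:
X(U) = -10
H(p) = p²
v = -392 (v = -8*(-7)² = -8*49 = -392)
X(-12)*v = -10*(-392) = 3920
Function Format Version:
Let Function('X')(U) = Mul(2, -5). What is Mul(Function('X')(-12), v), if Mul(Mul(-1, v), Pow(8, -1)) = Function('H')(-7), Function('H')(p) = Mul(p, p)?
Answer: 3920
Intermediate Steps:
Function('X')(U) = -10
Function('H')(p) = Pow(p, 2)
v = -392 (v = Mul(-8, Pow(-7, 2)) = Mul(-8, 49) = -392)
Mul(Function('X')(-12), v) = Mul(-10, -392) = 3920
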